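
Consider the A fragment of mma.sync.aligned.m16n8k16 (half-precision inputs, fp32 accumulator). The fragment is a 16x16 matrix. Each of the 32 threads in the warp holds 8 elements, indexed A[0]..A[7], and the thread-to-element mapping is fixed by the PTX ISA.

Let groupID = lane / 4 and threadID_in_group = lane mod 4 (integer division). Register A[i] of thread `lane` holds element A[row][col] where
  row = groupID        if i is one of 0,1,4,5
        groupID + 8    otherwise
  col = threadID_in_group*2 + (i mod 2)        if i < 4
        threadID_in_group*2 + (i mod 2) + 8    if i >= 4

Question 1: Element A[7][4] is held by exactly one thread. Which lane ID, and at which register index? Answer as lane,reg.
r=7⇒gr=7,Rb=0  c=4⇒Cb=0,th=2,odd=0
L=7*4+2=30  i=0*4+0*2+0=0

30,0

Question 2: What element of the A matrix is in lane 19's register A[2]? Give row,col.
lane 19: gid=4 (19/4), tid=3 (19%4)
i=2: r=4+8=12, c=3*2+0+0=6

12,6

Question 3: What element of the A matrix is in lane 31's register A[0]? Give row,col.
31: grp=7,tig=3
[0] (7+0,3*2+0+0) = (7,6)

7,6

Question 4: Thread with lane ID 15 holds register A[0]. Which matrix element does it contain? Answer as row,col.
3,6

lane 15: G=3 (15/4), T=3 (15%4)
i=0: r=3+0=3, c=3*2+0+0=6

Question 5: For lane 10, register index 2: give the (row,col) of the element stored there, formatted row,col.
lane 10->10/4=2, 10 mod 4=2
i=2  r:2+8->10  c:2·2+0+0->4

10,4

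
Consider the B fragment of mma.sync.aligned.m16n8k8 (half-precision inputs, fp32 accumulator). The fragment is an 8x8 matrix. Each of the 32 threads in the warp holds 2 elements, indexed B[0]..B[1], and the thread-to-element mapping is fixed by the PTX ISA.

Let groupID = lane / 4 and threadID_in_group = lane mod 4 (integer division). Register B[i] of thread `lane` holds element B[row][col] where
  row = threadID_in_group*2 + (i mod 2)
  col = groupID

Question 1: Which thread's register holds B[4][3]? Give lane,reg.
c=3->g=3  r=4->t=2,b0=0
L=3*4+2=14  i=0=0

14,0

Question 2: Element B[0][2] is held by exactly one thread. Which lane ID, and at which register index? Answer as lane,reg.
c=2→G=2  r=0→T=0,p=0
L=2*4+0=8  i=0=0

8,0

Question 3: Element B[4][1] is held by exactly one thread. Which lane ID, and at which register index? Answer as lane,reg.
6,0

c=1→G=1  r=4→T=2,p=0
L=1*4+2=6  i=0=0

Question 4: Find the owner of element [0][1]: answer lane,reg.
c:1=>grp=1  r:0=>tig=0,lo=0
L=1*4+0=4  i=0=0

4,0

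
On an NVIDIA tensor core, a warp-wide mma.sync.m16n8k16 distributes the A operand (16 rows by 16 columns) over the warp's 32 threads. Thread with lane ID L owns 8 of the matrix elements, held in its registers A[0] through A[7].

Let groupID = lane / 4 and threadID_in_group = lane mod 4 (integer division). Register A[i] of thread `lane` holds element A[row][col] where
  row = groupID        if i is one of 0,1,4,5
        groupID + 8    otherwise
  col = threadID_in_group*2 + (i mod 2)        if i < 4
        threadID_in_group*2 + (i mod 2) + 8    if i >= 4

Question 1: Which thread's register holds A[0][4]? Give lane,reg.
2,0

r=0→G=0,rhi=0  c=4→chi=0,T=2,p=0
L=0*4+2=2  i=0*4+0*2+0=0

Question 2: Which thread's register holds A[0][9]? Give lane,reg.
r=0⇒gr=0,Rb=0  c=9⇒Cb=1,th=0,odd=1
L=0*4+0=0  i=1*4+0*2+1=5

0,5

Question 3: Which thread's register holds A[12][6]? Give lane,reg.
r: 12->gid=4,r8=1  c: 6->c8=0,tid=3,i&1=0
L=4*4+3=19  i=0*4+1*2+0=2

19,2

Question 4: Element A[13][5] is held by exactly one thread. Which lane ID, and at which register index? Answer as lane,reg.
r=13⇒gr=5,Rb=1  c=5⇒Cb=0,th=2,odd=1
L=5*4+2=22  i=0*4+1*2+1=3

22,3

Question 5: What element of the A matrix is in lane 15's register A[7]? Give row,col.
11,15

15: grp=3,tig=3
[7] (3+8,3*2+1+8) = (11,15)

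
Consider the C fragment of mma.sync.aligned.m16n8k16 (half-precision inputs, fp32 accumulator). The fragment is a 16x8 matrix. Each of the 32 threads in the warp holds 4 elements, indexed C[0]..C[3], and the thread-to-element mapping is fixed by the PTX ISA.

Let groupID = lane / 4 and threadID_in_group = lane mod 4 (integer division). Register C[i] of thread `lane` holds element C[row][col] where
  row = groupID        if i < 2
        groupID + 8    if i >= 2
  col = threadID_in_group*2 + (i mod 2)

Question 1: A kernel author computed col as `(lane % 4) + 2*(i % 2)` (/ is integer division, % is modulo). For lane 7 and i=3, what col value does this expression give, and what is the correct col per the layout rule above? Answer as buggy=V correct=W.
buggy=5 correct=7

`(lane % 4) + 2*(i % 2)`[7,3]=>5
L=7=>grp=7>>2=1, tig=7&3=3
[3]=>row 1+8=9  col 3·2+1=7
col: 5 vs 7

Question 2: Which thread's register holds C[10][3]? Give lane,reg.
r:10=>grp=2,rB=1  c:3=>tig=1,lo=1
L=2*4+1=9  i=1*2+1=3

9,3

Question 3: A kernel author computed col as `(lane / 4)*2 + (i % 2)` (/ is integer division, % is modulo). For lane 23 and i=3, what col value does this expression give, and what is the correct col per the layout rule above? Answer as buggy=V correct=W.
buggy=11 correct=7

`(lane / 4)*2 + (i % 2)`[23,3]⇒11
L=23⇒gr=23>>2=5, th=23&3=3
[3]⇒row 5+8=13  col 3·2+1=7
col: 11 vs 7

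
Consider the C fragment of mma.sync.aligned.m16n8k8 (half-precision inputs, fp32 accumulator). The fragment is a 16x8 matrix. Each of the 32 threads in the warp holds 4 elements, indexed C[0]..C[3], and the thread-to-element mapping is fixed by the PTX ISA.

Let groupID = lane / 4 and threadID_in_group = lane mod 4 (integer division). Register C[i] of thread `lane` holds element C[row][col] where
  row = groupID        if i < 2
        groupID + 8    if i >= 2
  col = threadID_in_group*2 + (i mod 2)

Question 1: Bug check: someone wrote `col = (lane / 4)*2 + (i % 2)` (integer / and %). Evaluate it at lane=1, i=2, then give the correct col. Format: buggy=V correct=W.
`(lane / 4)*2 + (i % 2)`[1,2]=>0
lane 1=>1/4=0, 1 mod 4=1
i=2  r:0+8=>8  c:2·1+0=>2
col: 0 vs 2

buggy=0 correct=2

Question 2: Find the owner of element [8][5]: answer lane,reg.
r:8=>grp=0,rB=1  c:5=>tig=2,lo=1
L=0*4+2=2  i=1*2+1=3

2,3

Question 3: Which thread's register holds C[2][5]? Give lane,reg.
r:2=>grp=2,rB=0  c:5=>tig=2,lo=1
L=2*4+2=10  i=0*2+1=1

10,1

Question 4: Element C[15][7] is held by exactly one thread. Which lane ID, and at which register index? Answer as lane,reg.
31,3

r=15→G=7,rhi=1  c=7→T=3,p=1
L=7*4+3=31  i=1*2+1=3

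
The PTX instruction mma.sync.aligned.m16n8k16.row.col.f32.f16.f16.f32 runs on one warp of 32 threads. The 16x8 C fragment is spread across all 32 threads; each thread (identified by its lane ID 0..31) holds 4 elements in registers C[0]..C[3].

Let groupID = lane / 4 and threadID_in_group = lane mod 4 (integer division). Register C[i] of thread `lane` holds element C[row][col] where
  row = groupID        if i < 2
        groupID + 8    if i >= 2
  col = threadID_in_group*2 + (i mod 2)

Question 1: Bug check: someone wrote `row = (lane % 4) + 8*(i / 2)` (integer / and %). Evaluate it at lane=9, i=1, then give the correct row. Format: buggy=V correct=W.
`(lane % 4) + 8*(i / 2)`[9,1]→1
L=9→G=9>>2=2, T=9&3=1
[1]→row 2+0=2  col 1·2+1=3
row: 1 vs 2

buggy=1 correct=2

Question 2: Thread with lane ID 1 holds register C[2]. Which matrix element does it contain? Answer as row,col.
8,2

lane 1: G=0 (1/4), T=1 (1%4)
i=2: r=0+8=8, c=1*2+0=2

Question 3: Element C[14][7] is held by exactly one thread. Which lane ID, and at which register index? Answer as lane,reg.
27,3

r=14⇒gr=6,Rb=1  c=7⇒th=3,odd=1
L=6*4+3=27  i=1*2+1=3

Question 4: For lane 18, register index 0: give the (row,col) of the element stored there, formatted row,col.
18: g=4,t=2
[0] (4+0,2*2+0) = (4,4)

4,4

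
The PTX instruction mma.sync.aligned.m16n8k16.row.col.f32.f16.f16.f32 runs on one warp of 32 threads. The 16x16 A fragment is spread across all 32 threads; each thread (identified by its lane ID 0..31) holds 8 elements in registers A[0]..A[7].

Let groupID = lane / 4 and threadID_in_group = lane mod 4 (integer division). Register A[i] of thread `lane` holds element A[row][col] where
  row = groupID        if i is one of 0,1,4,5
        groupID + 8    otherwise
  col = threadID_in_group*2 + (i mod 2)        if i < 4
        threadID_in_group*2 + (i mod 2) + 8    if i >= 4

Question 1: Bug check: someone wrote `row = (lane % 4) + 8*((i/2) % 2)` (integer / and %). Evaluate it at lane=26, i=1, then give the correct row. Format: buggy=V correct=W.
`(lane % 4) + 8*((i/2) % 2)`[26,1]=>2
lane 26: grp=6 (26/4), tig=2 (26%4)
i=1: r=6+0=6, c=2*2+1+0=5
row: 2 vs 6

buggy=2 correct=6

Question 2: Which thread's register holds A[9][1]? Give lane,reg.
4,3

r:9=>grp=1,rB=1  c:1=>cB=0,tig=0,lo=1
L=1*4+0=4  i=0*4+1*2+1=3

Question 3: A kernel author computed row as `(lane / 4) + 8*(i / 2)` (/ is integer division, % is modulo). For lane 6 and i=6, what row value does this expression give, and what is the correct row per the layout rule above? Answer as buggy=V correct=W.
`(lane / 4) + 8*(i / 2)`[6,6]→25
L=6→G=6>>2=1, T=6&3=2
[6]→row 1+8=9  col 2·2+0+8=12
row: 25 vs 9

buggy=25 correct=9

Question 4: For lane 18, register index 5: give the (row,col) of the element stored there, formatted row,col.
18: gid=4,tid=2
[5] (4+0,2*2+1+8) = (4,13)

4,13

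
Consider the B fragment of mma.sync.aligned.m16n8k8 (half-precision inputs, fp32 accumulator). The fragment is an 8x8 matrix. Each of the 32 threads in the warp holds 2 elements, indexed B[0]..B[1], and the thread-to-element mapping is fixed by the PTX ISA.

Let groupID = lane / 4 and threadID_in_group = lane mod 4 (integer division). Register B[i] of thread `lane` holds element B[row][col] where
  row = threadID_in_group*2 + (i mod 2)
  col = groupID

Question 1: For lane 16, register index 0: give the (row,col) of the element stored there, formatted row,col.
L=16->gid=16>>2=4, tid=16&3=0
[0]->row 0·2+0=0  col gid=4

0,4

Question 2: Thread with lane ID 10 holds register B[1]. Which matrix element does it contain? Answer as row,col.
5,2

10: gid=2,tid=2
[1] (2*2+1,2) = (5,2)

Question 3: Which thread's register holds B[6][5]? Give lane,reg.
c=5->g=5  r=6->t=3,b0=0
L=5*4+3=23  i=0=0

23,0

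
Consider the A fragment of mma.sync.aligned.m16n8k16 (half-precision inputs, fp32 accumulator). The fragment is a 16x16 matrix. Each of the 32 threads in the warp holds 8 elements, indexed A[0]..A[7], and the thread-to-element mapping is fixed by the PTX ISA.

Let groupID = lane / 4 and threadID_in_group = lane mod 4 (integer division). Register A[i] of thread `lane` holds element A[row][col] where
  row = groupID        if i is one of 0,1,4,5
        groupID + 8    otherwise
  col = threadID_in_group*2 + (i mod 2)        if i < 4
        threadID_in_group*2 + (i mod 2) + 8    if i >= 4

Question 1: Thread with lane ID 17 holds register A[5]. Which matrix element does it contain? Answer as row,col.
L=17->g=17>>2=4, t=17&3=1
[5]->row 4+0=4  col 1·2+1+8=11

4,11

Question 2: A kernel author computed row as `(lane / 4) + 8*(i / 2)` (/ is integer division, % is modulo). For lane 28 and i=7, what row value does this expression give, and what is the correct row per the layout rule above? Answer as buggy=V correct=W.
`(lane / 4) + 8*(i / 2)`[28,7]=>31
lane 28=>28/4=7, 28 mod 4=0
i=7  r:7+8=>15  c:2·0+1+8=>9
row: 31 vs 15

buggy=31 correct=15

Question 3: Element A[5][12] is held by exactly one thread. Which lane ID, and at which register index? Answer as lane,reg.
r:5=>grp=5,rB=0  c:12=>cB=1,tig=2,lo=0
L=5*4+2=22  i=1*4+0*2+0=4

22,4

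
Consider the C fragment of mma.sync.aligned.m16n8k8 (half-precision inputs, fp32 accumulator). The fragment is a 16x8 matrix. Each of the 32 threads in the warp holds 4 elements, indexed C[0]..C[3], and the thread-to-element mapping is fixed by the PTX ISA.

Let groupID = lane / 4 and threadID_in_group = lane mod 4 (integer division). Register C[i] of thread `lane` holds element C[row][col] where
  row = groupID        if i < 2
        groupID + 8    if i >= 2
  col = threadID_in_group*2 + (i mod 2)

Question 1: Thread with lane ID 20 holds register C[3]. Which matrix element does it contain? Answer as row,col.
20: grp=5,tig=0
[3] (5+8,0*2+1) = (13,1)

13,1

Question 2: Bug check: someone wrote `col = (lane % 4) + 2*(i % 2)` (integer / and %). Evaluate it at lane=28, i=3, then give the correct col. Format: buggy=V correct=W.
`(lane % 4) + 2*(i % 2)`[28,3]->2
lane 28: gid=7 (28/4), tid=0 (28%4)
i=3: r=7+8=15, c=0*2+1=1
col: 2 vs 1

buggy=2 correct=1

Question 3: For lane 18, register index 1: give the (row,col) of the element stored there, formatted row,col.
18: gr=4,th=2
[1] (4+0,2*2+1) = (4,5)

4,5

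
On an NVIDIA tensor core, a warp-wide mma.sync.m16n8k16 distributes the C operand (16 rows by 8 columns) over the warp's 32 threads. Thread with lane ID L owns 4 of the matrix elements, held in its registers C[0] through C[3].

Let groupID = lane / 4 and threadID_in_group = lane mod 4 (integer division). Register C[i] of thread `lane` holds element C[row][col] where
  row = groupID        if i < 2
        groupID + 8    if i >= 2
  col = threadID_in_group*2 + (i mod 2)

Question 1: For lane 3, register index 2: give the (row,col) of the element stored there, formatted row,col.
8,6

3: gr=0,th=3
[2] (0+8,3*2+0) = (8,6)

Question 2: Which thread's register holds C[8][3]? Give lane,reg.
r: 8->gid=0,r8=1  c: 3->tid=1,i&1=1
L=0*4+1=1  i=1*2+1=3

1,3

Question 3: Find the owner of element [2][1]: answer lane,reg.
r=2->g=2,rb=0  c=1->t=0,b0=1
L=2*4+0=8  i=0*2+1=1

8,1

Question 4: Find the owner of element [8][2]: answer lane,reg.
1,2

r=8⇒gr=0,Rb=1  c=2⇒th=1,odd=0
L=0*4+1=1  i=1*2+0=2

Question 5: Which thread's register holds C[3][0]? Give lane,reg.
12,0

r=3->g=3,rb=0  c=0->t=0,b0=0
L=3*4+0=12  i=0*2+0=0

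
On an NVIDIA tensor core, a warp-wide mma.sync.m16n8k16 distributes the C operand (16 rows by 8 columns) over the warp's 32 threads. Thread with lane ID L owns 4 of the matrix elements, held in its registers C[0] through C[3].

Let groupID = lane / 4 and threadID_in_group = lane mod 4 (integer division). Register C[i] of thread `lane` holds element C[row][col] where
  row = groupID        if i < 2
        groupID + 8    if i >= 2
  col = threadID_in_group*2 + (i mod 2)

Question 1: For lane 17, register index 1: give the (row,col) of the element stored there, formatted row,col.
4,3

lane 17: gid=4 (17/4), tid=1 (17%4)
i=1: r=4+0=4, c=1*2+1=3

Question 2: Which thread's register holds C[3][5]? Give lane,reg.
r:3=>grp=3,rB=0  c:5=>tig=2,lo=1
L=3*4+2=14  i=0*2+1=1

14,1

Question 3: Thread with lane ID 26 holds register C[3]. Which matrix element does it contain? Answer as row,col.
lane 26: g=6 (26/4), t=2 (26%4)
i=3: r=6+8=14, c=2*2+1=5

14,5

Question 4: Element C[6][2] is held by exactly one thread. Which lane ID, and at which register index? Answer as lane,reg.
25,0

r=6→G=6,rhi=0  c=2→T=1,p=0
L=6*4+1=25  i=0*2+0=0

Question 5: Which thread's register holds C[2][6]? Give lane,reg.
r: 2->gid=2,r8=0  c: 6->tid=3,i&1=0
L=2*4+3=11  i=0*2+0=0

11,0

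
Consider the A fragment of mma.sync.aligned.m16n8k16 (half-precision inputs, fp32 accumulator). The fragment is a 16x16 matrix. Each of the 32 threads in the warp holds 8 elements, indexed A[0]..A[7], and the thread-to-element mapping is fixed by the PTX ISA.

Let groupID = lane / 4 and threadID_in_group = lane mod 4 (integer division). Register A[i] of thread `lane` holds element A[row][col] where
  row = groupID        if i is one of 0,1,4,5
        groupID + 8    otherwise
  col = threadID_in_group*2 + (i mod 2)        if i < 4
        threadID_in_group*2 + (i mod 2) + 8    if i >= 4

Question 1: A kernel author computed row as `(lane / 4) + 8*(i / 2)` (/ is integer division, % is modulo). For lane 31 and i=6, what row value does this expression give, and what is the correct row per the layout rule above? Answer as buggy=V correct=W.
`(lane / 4) + 8*(i / 2)`[31,6]->31
lane 31->31/4=7, 31 mod 4=3
i=6  r:7+8->15  c:2·3+0+8->14
row: 31 vs 15

buggy=31 correct=15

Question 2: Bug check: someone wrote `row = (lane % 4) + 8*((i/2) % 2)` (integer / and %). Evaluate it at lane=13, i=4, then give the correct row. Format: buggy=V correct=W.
`(lane % 4) + 8*((i/2) % 2)`[13,4]->1
lane 13->13/4=3, 13 mod 4=1
i=4  r:3+0->3  c:2·1+0+8->10
row: 1 vs 3

buggy=1 correct=3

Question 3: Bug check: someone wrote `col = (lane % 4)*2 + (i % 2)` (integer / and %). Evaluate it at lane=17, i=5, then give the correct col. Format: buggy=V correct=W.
buggy=3 correct=11

`(lane % 4)*2 + (i % 2)`[17,5]⇒3
lane 17⇒17/4=4, 17 mod 4=1
i=5  r:4+0⇒4  c:2·1+1+8⇒11
col: 3 vs 11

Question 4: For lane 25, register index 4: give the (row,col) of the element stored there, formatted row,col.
6,10

25: g=6,t=1
[4] (6+0,1*2+0+8) = (6,10)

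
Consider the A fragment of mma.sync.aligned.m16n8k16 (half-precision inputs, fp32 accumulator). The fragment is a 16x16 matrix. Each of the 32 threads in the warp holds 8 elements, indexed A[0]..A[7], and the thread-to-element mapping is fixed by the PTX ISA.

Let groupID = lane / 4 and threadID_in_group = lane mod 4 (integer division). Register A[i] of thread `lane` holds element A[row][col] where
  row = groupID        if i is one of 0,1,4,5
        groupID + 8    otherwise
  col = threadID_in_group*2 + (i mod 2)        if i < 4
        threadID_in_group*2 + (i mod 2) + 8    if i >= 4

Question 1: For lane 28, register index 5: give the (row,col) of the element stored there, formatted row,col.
7,9

L=28->gid=28>>2=7, tid=28&3=0
[5]->row 7+0=7  col 0·2+1+8=9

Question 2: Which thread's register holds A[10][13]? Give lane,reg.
10,7

r:10=>grp=2,rB=1  c:13=>cB=1,tig=2,lo=1
L=2*4+2=10  i=1*4+1*2+1=7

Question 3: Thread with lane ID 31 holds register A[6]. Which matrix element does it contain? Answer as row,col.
lane 31: G=7 (31/4), T=3 (31%4)
i=6: r=7+8=15, c=3*2+0+8=14

15,14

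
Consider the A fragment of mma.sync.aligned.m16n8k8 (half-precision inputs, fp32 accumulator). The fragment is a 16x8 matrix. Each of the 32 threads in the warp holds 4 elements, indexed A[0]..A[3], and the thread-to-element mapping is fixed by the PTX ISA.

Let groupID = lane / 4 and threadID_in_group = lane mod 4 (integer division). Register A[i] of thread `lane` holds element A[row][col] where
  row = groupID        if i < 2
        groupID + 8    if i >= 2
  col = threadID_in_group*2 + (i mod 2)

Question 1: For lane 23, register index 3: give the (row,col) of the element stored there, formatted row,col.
lane 23→23/4=5, 23 mod 4=3
i=3  r:5+8→13  c:2·3+1→7

13,7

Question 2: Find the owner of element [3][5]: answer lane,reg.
r=3⇒gr=3,Rb=0  c=5⇒th=2,odd=1
L=3*4+2=14  i=0*2+1=1

14,1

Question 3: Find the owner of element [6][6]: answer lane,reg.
27,0

r=6→G=6,rhi=0  c=6→T=3,p=0
L=6*4+3=27  i=0*2+0=0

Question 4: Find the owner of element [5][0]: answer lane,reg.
r:5=>grp=5,rB=0  c:0=>tig=0,lo=0
L=5*4+0=20  i=0*2+0=0

20,0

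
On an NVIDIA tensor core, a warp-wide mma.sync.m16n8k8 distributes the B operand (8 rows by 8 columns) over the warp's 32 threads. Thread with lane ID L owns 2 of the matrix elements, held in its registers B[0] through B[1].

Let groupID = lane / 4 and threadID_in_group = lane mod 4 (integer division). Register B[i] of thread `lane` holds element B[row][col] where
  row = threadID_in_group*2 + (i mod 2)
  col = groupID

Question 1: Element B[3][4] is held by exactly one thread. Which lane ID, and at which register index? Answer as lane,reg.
17,1

c=4->g=4  r=3->t=1,b0=1
L=4*4+1=17  i=1=1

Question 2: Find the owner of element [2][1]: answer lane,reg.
5,0

c=1→G=1  r=2→T=1,p=0
L=1*4+1=5  i=0=0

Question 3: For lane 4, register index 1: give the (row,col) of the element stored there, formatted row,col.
4: grp=1,tig=0
[1] (0*2+1,1) = (1,1)

1,1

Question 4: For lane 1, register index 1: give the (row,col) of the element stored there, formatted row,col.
3,0

lane 1->1/4=0, 1 mod 4=1
i=1  r:2·1+1->3  c:0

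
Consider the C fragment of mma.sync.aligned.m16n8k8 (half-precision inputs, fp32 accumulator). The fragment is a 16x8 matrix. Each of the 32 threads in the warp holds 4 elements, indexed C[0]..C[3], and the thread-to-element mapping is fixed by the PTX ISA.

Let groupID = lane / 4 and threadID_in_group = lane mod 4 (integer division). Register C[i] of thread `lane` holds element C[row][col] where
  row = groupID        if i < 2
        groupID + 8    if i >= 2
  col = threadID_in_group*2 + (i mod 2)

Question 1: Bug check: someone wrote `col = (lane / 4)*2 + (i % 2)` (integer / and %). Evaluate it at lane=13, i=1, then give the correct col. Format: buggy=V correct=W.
`(lane / 4)*2 + (i % 2)`[13,1]⇒7
L=13⇒gr=13>>2=3, th=13&3=1
[1]⇒row 3+0=3  col 1·2+1=3
col: 7 vs 3

buggy=7 correct=3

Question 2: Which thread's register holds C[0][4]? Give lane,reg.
2,0

r=0⇒gr=0,Rb=0  c=4⇒th=2,odd=0
L=0*4+2=2  i=0*2+0=0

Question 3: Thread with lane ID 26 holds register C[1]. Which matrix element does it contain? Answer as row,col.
L=26=>grp=26>>2=6, tig=26&3=2
[1]=>row 6+0=6  col 2·2+1=5

6,5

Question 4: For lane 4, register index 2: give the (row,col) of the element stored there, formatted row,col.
9,0

lane 4→4/4=1, 4 mod 4=0
i=2  r:1+8→9  c:2·0+0→0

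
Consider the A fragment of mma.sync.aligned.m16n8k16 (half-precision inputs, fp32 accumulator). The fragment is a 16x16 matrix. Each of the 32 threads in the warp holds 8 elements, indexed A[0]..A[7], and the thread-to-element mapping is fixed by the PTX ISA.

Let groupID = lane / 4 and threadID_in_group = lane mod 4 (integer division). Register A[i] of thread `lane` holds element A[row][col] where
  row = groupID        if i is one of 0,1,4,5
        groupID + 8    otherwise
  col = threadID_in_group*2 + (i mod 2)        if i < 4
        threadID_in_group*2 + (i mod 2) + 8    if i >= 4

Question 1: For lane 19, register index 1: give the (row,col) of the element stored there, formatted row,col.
4,7

lane 19: gid=4 (19/4), tid=3 (19%4)
i=1: r=4+0=4, c=3*2+1+0=7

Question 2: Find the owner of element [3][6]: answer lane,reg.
r=3->g=3,rb=0  c=6->cb=0,t=3,b0=0
L=3*4+3=15  i=0*4+0*2+0=0

15,0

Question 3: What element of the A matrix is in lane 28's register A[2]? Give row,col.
lane 28: grp=7 (28/4), tig=0 (28%4)
i=2: r=7+8=15, c=0*2+0+0=0

15,0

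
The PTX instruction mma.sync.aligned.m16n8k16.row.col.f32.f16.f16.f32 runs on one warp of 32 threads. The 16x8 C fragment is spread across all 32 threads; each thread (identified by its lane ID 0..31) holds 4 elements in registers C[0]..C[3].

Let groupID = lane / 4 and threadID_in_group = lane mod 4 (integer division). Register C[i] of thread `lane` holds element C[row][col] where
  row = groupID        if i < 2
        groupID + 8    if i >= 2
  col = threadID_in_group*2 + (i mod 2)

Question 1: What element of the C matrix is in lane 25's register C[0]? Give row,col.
lane 25: gr=6 (25/4), th=1 (25%4)
i=0: r=6+0=6, c=1*2+0=2

6,2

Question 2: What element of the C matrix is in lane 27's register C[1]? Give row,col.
6,7

lane 27->27/4=6, 27 mod 4=3
i=1  r:6+0->6  c:2·3+1->7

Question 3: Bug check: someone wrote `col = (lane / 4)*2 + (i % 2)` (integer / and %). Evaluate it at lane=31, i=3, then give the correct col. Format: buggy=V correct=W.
buggy=15 correct=7

`(lane / 4)*2 + (i % 2)`[31,3]->15
31: g=7,t=3
[3] (7+8,3*2+1) = (15,7)
col: 15 vs 7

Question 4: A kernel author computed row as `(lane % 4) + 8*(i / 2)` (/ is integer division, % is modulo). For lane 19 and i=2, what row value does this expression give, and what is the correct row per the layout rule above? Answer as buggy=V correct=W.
`(lane % 4) + 8*(i / 2)`[19,2]->11
L=19->g=19>>2=4, t=19&3=3
[2]->row 4+8=12  col 3·2+0=6
row: 11 vs 12

buggy=11 correct=12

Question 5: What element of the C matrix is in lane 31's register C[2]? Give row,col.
15,6

lane 31→31/4=7, 31 mod 4=3
i=2  r:7+8→15  c:2·3+0→6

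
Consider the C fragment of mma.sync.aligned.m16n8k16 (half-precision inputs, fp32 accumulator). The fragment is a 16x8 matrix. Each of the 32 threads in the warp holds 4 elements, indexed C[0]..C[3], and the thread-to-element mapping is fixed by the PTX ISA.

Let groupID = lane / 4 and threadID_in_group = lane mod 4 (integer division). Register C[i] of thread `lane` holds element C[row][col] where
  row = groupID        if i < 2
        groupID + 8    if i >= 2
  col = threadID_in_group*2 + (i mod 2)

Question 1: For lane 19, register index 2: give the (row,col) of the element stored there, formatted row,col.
12,6

L=19=>grp=19>>2=4, tig=19&3=3
[2]=>row 4+8=12  col 3·2+0=6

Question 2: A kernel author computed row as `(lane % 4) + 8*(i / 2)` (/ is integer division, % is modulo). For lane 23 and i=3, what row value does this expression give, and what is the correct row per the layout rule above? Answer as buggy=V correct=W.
buggy=11 correct=13

`(lane % 4) + 8*(i / 2)`[23,3]⇒11
lane 23⇒23/4=5, 23 mod 4=3
i=3  r:5+8⇒13  c:2·3+1⇒7
row: 11 vs 13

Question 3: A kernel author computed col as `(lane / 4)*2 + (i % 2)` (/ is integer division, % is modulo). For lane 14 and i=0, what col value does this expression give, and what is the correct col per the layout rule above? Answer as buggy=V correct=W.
buggy=6 correct=4

`(lane / 4)*2 + (i % 2)`[14,0]=>6
L=14=>grp=14>>2=3, tig=14&3=2
[0]=>row 3+0=3  col 2·2+0=4
col: 6 vs 4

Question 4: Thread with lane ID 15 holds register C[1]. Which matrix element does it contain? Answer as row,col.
lane 15: gr=3 (15/4), th=3 (15%4)
i=1: r=3+0=3, c=3*2+1=7

3,7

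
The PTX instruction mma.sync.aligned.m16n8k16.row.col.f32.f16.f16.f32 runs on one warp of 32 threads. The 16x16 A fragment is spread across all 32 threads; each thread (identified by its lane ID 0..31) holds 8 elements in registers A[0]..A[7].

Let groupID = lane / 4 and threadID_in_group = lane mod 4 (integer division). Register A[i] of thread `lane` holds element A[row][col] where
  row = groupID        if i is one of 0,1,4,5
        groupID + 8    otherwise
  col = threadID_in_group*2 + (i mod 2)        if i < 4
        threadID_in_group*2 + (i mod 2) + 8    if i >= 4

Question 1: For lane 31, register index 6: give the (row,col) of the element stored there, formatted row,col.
31: gr=7,th=3
[6] (7+8,3*2+0+8) = (15,14)

15,14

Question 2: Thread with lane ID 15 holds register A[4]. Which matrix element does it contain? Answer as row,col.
3,14

lane 15->15/4=3, 15 mod 4=3
i=4  r:3+0->3  c:2·3+0+8->14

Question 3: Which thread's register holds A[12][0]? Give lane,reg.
16,2

r: 12->gid=4,r8=1  c: 0->c8=0,tid=0,i&1=0
L=4*4+0=16  i=0*4+1*2+0=2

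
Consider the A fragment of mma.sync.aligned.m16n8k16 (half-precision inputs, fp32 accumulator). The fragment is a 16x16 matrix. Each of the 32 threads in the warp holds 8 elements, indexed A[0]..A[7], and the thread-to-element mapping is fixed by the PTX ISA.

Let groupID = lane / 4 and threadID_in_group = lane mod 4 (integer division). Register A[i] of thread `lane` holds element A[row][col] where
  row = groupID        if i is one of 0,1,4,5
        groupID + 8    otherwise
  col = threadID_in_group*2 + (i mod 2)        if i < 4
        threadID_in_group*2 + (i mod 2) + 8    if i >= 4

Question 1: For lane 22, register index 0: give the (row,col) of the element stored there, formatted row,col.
5,4

L=22=>grp=22>>2=5, tig=22&3=2
[0]=>row 5+0=5  col 2·2+0+0=4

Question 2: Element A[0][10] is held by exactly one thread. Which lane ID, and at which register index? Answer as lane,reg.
r:0=>grp=0,rB=0  c:10=>cB=1,tig=1,lo=0
L=0*4+1=1  i=1*4+0*2+0=4

1,4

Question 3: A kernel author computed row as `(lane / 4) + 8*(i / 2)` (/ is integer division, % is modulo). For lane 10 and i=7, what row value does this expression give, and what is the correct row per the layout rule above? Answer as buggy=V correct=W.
`(lane / 4) + 8*(i / 2)`[10,7]⇒26
L=10⇒gr=10>>2=2, th=10&3=2
[7]⇒row 2+8=10  col 2·2+1+8=13
row: 26 vs 10

buggy=26 correct=10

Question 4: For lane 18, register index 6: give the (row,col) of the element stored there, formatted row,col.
lane 18: gr=4 (18/4), th=2 (18%4)
i=6: r=4+8=12, c=2*2+0+8=12

12,12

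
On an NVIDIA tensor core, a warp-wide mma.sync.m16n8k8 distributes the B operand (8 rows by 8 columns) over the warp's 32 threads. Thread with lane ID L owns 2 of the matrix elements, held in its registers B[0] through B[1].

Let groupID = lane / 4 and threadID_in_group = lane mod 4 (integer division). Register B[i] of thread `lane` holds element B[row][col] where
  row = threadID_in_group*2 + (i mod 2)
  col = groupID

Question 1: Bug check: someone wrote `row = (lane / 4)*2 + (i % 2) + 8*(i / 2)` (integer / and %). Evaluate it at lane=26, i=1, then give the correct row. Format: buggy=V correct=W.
buggy=13 correct=5

`(lane / 4)*2 + (i % 2) + 8*(i / 2)`[26,1]⇒13
lane 26: gr=6 (26/4), th=2 (26%4)
i=1: r=2*2+1=5, c=gr=6
row: 13 vs 5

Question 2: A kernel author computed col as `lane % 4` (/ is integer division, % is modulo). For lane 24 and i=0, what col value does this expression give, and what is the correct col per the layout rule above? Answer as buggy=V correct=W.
buggy=0 correct=6

`lane % 4`[24,0]->0
24: gid=6,tid=0
[0] (0*2+0,6) = (0,6)
col: 0 vs 6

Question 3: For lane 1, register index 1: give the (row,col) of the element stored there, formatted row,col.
3,0

L=1⇒gr=1>>2=0, th=1&3=1
[1]⇒row 1·2+1=3  col gr=0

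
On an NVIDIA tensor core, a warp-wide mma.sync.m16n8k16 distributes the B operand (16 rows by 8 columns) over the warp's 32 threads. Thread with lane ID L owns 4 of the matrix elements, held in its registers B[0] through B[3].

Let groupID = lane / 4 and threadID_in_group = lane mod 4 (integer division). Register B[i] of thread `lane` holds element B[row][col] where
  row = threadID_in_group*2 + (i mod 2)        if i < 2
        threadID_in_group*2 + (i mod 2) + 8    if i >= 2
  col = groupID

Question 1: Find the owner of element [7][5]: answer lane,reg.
c=5->g=5  r=7->rb=0,t=3,b0=1
L=5*4+3=23  i=0*2+1=1

23,1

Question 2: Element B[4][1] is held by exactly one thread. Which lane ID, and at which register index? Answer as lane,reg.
6,0

c: 1->gid=1  r: 4->r8=0,tid=2,i&1=0
L=1*4+2=6  i=0*2+0=0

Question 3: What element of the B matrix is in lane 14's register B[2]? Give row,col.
lane 14=>14/4=3, 14 mod 4=2
i=2  r:2·2+0+8=>12  c:3

12,3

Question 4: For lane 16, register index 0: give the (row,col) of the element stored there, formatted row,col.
lane 16: gr=4 (16/4), th=0 (16%4)
i=0: r=0*2+0+0=0, c=gr=4

0,4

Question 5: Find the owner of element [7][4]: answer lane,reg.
c=4⇒gr=4  r=7⇒Rb=0,th=3,odd=1
L=4*4+3=19  i=0*2+1=1

19,1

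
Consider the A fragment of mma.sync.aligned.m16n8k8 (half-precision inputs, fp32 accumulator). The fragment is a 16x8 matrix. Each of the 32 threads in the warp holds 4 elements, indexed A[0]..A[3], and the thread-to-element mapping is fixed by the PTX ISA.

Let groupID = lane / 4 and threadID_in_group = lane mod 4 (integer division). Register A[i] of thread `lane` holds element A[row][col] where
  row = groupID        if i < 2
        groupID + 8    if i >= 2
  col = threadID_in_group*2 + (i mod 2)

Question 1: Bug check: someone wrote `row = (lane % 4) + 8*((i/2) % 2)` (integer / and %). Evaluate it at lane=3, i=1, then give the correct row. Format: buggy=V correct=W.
`(lane % 4) + 8*((i/2) % 2)`[3,1]⇒3
lane 3⇒3/4=0, 3 mod 4=3
i=1  r:0+0⇒0  c:2·3+1⇒7
row: 3 vs 0

buggy=3 correct=0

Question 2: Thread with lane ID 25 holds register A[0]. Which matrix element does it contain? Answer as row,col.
6,2

lane 25: grp=6 (25/4), tig=1 (25%4)
i=0: r=6+0=6, c=1*2+0=2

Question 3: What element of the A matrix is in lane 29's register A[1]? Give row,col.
7,3

L=29⇒gr=29>>2=7, th=29&3=1
[1]⇒row 7+0=7  col 1·2+1=3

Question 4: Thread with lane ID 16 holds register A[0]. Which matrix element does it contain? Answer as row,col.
4,0

L=16->gid=16>>2=4, tid=16&3=0
[0]->row 4+0=4  col 0·2+0=0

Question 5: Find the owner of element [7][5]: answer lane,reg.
30,1

r=7->g=7,rb=0  c=5->t=2,b0=1
L=7*4+2=30  i=0*2+1=1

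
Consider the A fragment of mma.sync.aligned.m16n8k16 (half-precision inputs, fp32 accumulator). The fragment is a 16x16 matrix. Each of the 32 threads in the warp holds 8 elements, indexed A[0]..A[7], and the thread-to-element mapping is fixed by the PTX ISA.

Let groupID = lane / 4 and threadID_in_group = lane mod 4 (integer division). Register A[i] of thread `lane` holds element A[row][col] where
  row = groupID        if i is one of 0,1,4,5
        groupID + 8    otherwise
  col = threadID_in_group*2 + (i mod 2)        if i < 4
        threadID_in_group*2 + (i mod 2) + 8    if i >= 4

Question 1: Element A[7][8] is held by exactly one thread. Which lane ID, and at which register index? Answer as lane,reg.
r:7=>grp=7,rB=0  c:8=>cB=1,tig=0,lo=0
L=7*4+0=28  i=1*4+0*2+0=4

28,4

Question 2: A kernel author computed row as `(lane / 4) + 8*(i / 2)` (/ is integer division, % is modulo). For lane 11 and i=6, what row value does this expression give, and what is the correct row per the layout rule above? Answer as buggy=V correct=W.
`(lane / 4) + 8*(i / 2)`[11,6]=>26
11: grp=2,tig=3
[6] (2+8,3*2+0+8) = (10,14)
row: 26 vs 10

buggy=26 correct=10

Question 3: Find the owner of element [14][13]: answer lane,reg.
r: 14->gid=6,r8=1  c: 13->c8=1,tid=2,i&1=1
L=6*4+2=26  i=1*4+1*2+1=7

26,7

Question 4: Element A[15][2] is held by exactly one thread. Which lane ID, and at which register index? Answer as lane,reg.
29,2

r=15→G=7,rhi=1  c=2→chi=0,T=1,p=0
L=7*4+1=29  i=0*4+1*2+0=2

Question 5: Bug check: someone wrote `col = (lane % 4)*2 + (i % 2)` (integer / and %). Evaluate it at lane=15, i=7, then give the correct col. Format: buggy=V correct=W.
buggy=7 correct=15

`(lane % 4)*2 + (i % 2)`[15,7]->7
15: g=3,t=3
[7] (3+8,3*2+1+8) = (11,15)
col: 7 vs 15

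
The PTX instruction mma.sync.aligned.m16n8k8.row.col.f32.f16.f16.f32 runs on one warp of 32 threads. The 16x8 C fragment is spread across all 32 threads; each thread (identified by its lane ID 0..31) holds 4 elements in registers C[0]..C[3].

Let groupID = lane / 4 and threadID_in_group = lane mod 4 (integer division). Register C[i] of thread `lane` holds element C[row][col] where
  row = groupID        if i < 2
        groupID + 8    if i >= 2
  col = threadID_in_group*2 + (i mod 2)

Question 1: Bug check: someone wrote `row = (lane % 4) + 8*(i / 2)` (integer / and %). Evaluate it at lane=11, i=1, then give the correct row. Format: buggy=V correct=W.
`(lane % 4) + 8*(i / 2)`[11,1]=>3
lane 11=>11/4=2, 11 mod 4=3
i=1  r:2+0=>2  c:2·3+1=>7
row: 3 vs 2

buggy=3 correct=2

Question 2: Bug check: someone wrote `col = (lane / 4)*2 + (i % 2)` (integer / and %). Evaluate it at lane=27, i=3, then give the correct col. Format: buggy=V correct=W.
buggy=13 correct=7

`(lane / 4)*2 + (i % 2)`[27,3]->13
L=27->g=27>>2=6, t=27&3=3
[3]->row 6+8=14  col 3·2+1=7
col: 13 vs 7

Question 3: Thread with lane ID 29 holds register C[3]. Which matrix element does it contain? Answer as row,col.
lane 29: grp=7 (29/4), tig=1 (29%4)
i=3: r=7+8=15, c=1*2+1=3

15,3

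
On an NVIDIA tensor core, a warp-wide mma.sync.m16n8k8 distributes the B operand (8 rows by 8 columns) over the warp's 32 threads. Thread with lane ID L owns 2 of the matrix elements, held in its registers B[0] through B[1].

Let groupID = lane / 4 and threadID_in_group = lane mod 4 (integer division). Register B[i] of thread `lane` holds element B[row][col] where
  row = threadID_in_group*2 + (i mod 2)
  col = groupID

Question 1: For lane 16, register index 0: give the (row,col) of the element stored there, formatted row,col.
16: G=4,T=0
[0] (0*2+0,4) = (0,4)

0,4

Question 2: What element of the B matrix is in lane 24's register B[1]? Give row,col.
L=24->g=24>>2=6, t=24&3=0
[1]->row 0·2+1=1  col g=6

1,6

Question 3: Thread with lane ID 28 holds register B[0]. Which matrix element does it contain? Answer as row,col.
0,7

lane 28: grp=7 (28/4), tig=0 (28%4)
i=0: r=0*2+0=0, c=grp=7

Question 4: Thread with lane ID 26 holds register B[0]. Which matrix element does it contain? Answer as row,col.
L=26⇒gr=26>>2=6, th=26&3=2
[0]⇒row 2·2+0=4  col gr=6

4,6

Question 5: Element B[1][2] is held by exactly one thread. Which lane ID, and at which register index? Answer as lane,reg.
c: 2->gid=2  r: 1->tid=0,i&1=1
L=2*4+0=8  i=1=1

8,1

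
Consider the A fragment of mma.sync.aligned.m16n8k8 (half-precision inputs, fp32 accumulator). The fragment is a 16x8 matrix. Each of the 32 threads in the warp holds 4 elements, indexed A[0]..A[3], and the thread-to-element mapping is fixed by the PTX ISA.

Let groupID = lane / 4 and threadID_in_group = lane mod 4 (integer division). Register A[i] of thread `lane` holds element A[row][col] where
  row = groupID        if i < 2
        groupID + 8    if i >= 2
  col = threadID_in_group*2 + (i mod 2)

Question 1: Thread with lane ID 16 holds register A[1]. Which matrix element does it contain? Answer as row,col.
16: gr=4,th=0
[1] (4+0,0*2+1) = (4,1)

4,1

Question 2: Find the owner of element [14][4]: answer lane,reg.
26,2

r:14=>grp=6,rB=1  c:4=>tig=2,lo=0
L=6*4+2=26  i=1*2+0=2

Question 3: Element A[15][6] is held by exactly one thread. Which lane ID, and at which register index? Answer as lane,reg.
r=15⇒gr=7,Rb=1  c=6⇒th=3,odd=0
L=7*4+3=31  i=1*2+0=2

31,2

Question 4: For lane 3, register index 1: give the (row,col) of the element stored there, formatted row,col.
0,7

3: G=0,T=3
[1] (0+0,3*2+1) = (0,7)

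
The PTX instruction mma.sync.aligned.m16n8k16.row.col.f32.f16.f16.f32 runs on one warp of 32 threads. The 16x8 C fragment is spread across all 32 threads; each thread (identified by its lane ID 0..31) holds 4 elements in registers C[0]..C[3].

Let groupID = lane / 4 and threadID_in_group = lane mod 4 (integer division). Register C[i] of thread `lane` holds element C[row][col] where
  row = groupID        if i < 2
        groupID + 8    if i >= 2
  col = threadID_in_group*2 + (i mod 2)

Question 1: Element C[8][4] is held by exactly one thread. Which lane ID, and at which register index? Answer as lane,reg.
2,2

r=8⇒gr=0,Rb=1  c=4⇒th=2,odd=0
L=0*4+2=2  i=1*2+0=2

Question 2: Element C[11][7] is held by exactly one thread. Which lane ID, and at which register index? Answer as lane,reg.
r=11->g=3,rb=1  c=7->t=3,b0=1
L=3*4+3=15  i=1*2+1=3

15,3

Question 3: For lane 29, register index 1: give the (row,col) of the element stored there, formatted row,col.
7,3

lane 29: g=7 (29/4), t=1 (29%4)
i=1: r=7+0=7, c=1*2+1=3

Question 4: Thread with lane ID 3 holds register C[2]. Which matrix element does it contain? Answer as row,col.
8,6

lane 3: grp=0 (3/4), tig=3 (3%4)
i=2: r=0+8=8, c=3*2+0=6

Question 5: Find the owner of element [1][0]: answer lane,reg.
r:1=>grp=1,rB=0  c:0=>tig=0,lo=0
L=1*4+0=4  i=0*2+0=0

4,0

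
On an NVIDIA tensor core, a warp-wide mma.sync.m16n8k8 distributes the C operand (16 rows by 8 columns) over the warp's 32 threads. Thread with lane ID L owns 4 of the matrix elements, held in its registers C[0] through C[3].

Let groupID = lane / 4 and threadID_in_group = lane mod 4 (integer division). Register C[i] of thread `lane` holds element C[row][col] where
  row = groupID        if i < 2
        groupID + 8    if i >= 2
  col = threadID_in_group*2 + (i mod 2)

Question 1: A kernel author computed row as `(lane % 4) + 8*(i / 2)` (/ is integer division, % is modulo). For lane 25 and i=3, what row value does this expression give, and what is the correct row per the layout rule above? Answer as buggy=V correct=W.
`(lane % 4) + 8*(i / 2)`[25,3]⇒9
L=25⇒gr=25>>2=6, th=25&3=1
[3]⇒row 6+8=14  col 1·2+1=3
row: 9 vs 14

buggy=9 correct=14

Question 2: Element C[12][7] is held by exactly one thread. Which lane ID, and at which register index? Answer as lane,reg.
19,3

r=12→G=4,rhi=1  c=7→T=3,p=1
L=4*4+3=19  i=1*2+1=3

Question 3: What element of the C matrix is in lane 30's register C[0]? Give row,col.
7,4

L=30⇒gr=30>>2=7, th=30&3=2
[0]⇒row 7+0=7  col 2·2+0=4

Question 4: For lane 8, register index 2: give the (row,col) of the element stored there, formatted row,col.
10,0

lane 8: grp=2 (8/4), tig=0 (8%4)
i=2: r=2+8=10, c=0*2+0=0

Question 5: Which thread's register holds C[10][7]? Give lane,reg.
r: 10->gid=2,r8=1  c: 7->tid=3,i&1=1
L=2*4+3=11  i=1*2+1=3

11,3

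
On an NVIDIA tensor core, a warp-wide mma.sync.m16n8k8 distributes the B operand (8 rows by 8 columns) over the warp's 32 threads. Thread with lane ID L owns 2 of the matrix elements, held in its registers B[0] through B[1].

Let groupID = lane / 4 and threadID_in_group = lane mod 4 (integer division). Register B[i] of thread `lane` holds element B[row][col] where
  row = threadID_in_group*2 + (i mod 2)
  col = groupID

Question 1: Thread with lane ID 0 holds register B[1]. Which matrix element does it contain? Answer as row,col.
1,0

lane 0: gr=0 (0/4), th=0 (0%4)
i=1: r=0*2+1=1, c=gr=0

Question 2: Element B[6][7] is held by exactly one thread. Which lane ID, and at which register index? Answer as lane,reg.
31,0

c=7→G=7  r=6→T=3,p=0
L=7*4+3=31  i=0=0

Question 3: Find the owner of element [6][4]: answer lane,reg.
19,0

c: 4->gid=4  r: 6->tid=3,i&1=0
L=4*4+3=19  i=0=0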